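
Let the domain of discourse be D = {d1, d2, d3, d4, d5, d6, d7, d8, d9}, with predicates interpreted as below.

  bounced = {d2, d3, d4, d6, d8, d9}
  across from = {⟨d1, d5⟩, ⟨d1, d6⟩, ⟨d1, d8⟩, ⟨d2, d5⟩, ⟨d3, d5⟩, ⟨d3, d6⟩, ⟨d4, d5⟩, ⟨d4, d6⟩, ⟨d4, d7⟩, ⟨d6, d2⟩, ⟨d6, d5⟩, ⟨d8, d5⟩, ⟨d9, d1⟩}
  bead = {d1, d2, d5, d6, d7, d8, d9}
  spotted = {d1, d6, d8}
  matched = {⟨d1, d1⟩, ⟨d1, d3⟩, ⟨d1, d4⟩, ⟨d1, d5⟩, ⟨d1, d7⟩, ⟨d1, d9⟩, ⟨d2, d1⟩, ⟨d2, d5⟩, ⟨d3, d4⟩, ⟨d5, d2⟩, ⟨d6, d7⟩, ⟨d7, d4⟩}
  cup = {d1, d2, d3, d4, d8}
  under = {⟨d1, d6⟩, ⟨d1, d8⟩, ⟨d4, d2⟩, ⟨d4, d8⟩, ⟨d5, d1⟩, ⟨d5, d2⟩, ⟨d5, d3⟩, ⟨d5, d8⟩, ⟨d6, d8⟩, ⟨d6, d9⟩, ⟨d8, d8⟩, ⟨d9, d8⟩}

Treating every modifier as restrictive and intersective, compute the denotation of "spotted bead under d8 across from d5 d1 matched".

⟦under d8⟧ = {x : ⟨x, d8⟩ ∈ ⟦under⟧} = {d1, d4, d5, d6, d8, d9}
⟦across from d5⟧ = {x : ⟨x, d5⟩ ∈ ⟦across from⟧} = {d1, d2, d3, d4, d6, d8}
⟦d1 matched⟧ = {x : ⟨d1, x⟩ ∈ ⟦matched⟧} = {d1, d3, d4, d5, d7, d9}
⟦bead⟧ = {d1, d2, d5, d6, d7, d8, d9}
… ∩ ⟦under d8⟧ = {d1, d2, d5, d6, d7, d8, d9} ∩ {d1, d4, d5, d6, d8, d9} = {d1, d5, d6, d8, d9}
… ∩ ⟦across from d5⟧ = {d1, d5, d6, d8, d9} ∩ {d1, d2, d3, d4, d6, d8} = {d1, d6, d8}
… ∩ ⟦d1 matched⟧ = {d1, d6, d8} ∩ {d1, d3, d4, d5, d7, d9} = {d1}
… ∩ ⟦spotted⟧ = {d1} ∩ {d1, d6, d8} = {d1}
So ⟦spotted bead under d8 across from d5 d1 matched⟧ = {d1}.

{d1}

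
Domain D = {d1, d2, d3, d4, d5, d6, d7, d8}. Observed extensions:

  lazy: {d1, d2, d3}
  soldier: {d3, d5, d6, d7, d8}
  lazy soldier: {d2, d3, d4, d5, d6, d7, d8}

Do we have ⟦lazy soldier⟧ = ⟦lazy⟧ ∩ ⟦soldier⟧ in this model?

no

⟦lazy⟧ ∩ ⟦soldier⟧ = {d1, d2, d3} ∩ {d3, d5, d6, d7, d8} = {d3}
Observed ⟦lazy soldier⟧ = {d2, d3, d4, d5, d6, d7, d8}.
These differ, so the modifier is not intersective in this model.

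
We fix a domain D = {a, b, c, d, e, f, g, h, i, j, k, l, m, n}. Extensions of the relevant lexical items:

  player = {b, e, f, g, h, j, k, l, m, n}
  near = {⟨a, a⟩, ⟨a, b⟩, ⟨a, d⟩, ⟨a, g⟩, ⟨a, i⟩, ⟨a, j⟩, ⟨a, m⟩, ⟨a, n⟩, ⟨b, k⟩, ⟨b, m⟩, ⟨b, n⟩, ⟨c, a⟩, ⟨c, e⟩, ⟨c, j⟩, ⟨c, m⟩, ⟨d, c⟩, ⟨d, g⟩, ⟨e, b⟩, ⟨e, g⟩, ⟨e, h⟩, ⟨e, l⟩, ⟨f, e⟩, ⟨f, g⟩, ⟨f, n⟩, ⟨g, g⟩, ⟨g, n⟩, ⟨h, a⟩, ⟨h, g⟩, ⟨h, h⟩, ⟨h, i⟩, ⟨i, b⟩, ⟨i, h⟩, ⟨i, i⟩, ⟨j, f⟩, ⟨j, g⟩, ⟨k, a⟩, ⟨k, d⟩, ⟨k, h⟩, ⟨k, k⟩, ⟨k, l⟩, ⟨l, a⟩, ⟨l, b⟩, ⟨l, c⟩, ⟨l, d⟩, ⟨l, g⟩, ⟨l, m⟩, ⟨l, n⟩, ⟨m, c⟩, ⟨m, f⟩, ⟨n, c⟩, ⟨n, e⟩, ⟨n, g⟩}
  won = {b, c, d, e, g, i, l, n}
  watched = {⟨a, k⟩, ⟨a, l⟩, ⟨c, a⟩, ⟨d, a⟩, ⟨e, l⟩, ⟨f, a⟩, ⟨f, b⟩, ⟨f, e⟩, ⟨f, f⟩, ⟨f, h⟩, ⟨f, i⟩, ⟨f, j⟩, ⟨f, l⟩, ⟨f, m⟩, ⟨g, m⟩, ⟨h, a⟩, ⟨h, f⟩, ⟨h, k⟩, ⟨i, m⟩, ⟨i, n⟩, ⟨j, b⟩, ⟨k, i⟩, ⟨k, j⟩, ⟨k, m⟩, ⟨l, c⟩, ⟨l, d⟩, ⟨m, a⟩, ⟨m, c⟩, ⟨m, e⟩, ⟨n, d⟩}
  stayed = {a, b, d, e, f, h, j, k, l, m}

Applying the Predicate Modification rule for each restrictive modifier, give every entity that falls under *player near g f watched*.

⟦near g⟧ = {x : ⟨x, g⟩ ∈ ⟦near⟧} = {a, d, e, f, g, h, j, l, n}
⟦f watched⟧ = {x : ⟨f, x⟩ ∈ ⟦watched⟧} = {a, b, e, f, h, i, j, l, m}
⟦player⟧ = {b, e, f, g, h, j, k, l, m, n}
… ∩ ⟦near g⟧ = {b, e, f, g, h, j, k, l, m, n} ∩ {a, d, e, f, g, h, j, l, n} = {e, f, g, h, j, l, n}
… ∩ ⟦f watched⟧ = {e, f, g, h, j, l, n} ∩ {a, b, e, f, h, i, j, l, m} = {e, f, h, j, l}
So ⟦player near g f watched⟧ = {e, f, h, j, l}.

{e, f, h, j, l}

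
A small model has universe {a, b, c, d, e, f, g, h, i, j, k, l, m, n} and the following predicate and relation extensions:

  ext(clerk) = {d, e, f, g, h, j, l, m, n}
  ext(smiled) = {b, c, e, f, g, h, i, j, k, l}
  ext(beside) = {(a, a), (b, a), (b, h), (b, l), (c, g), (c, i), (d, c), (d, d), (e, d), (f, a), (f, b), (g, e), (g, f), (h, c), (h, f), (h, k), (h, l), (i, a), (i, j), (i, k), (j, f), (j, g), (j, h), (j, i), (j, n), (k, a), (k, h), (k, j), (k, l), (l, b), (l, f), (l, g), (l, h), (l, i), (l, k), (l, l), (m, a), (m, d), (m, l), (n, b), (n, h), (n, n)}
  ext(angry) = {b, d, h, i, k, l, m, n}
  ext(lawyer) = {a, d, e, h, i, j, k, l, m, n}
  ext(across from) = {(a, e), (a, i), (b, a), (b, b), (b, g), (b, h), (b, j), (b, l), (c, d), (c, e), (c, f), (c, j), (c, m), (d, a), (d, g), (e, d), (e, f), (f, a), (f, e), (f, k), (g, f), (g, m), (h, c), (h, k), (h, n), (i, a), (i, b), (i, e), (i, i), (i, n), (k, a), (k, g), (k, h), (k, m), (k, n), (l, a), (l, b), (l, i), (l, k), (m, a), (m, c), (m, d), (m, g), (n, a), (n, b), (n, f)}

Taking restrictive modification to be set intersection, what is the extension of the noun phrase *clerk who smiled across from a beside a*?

⟦who smiled⟧ = ⟦smiled⟧ = {b, c, e, f, g, h, i, j, k, l}
⟦across from a⟧ = {x : ⟨x, a⟩ ∈ ⟦across from⟧} = {b, d, f, i, k, l, m, n}
⟦beside a⟧ = {x : ⟨x, a⟩ ∈ ⟦beside⟧} = {a, b, f, i, k, m}
⟦clerk⟧ = {d, e, f, g, h, j, l, m, n}
… ∩ ⟦who smiled⟧ = {d, e, f, g, h, j, l, m, n} ∩ {b, c, e, f, g, h, i, j, k, l} = {e, f, g, h, j, l}
… ∩ ⟦across from a⟧ = {e, f, g, h, j, l} ∩ {b, d, f, i, k, l, m, n} = {f, l}
… ∩ ⟦beside a⟧ = {f, l} ∩ {a, b, f, i, k, m} = {f}
So ⟦clerk who smiled across from a beside a⟧ = {f}.

{f}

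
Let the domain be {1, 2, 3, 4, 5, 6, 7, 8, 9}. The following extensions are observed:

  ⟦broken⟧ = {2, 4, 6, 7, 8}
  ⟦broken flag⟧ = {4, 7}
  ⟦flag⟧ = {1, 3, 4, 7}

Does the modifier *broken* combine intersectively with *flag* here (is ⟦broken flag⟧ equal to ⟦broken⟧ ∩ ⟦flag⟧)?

⟦broken⟧ ∩ ⟦flag⟧ = {2, 4, 6, 7, 8} ∩ {1, 3, 4, 7} = {4, 7}
Observed ⟦broken flag⟧ = {4, 7}.
These coincide, so the modifier is intersective here.

yes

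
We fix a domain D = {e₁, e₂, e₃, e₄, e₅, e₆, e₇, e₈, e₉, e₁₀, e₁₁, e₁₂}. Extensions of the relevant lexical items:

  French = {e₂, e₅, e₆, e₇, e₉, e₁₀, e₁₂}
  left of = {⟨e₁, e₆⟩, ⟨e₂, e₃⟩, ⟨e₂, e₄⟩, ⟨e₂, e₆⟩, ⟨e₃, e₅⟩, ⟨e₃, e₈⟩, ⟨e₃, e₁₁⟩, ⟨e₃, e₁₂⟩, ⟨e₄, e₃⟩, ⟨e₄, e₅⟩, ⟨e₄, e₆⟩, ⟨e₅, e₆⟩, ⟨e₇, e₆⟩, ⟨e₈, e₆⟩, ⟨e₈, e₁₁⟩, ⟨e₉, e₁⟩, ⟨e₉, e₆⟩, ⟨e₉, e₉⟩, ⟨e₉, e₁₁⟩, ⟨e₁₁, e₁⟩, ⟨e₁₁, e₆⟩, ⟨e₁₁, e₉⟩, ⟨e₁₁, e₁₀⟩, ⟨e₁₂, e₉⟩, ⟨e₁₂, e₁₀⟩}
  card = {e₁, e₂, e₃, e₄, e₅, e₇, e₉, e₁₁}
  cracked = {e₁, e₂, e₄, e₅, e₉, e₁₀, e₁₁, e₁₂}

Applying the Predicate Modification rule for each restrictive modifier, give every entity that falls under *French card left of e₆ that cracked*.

{e₂, e₅, e₉}

⟦left of e₆⟧ = {x : ⟨x, e₆⟩ ∈ ⟦left of⟧} = {e₁, e₂, e₄, e₅, e₇, e₈, e₉, e₁₁}
⟦that cracked⟧ = ⟦cracked⟧ = {e₁, e₂, e₄, e₅, e₉, e₁₀, e₁₁, e₁₂}
⟦card⟧ = {e₁, e₂, e₃, e₄, e₅, e₇, e₉, e₁₁}
… ∩ ⟦left of e₆⟧ = {e₁, e₂, e₃, e₄, e₅, e₇, e₉, e₁₁} ∩ {e₁, e₂, e₄, e₅, e₇, e₈, e₉, e₁₁} = {e₁, e₂, e₄, e₅, e₇, e₉, e₁₁}
… ∩ ⟦that cracked⟧ = {e₁, e₂, e₄, e₅, e₇, e₉, e₁₁} ∩ {e₁, e₂, e₄, e₅, e₉, e₁₀, e₁₁, e₁₂} = {e₁, e₂, e₄, e₅, e₉, e₁₁}
… ∩ ⟦French⟧ = {e₁, e₂, e₄, e₅, e₉, e₁₁} ∩ {e₂, e₅, e₆, e₇, e₉, e₁₀, e₁₂} = {e₂, e₅, e₉}
So ⟦French card left of e₆ that cracked⟧ = {e₂, e₅, e₉}.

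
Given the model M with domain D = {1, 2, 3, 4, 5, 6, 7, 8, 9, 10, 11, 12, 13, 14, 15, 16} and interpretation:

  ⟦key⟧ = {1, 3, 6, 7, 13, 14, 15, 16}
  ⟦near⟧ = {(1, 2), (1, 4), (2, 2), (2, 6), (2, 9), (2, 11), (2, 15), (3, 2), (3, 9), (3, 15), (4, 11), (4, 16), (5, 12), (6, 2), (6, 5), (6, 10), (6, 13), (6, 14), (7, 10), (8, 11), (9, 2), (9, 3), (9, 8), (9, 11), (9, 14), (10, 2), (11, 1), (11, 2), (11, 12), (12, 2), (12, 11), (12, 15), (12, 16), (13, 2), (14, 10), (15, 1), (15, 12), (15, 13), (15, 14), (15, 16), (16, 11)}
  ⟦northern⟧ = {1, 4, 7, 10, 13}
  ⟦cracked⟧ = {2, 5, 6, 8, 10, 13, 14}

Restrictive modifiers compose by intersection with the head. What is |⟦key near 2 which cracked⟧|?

2

⟦near 2⟧ = {x : ⟨x, 2⟩ ∈ ⟦near⟧} = {1, 2, 3, 6, 9, 10, 11, 12, 13}
⟦which cracked⟧ = ⟦cracked⟧ = {2, 5, 6, 8, 10, 13, 14}
⟦key⟧ = {1, 3, 6, 7, 13, 14, 15, 16}
… ∩ ⟦near 2⟧ = {1, 3, 6, 7, 13, 14, 15, 16} ∩ {1, 2, 3, 6, 9, 10, 11, 12, 13} = {1, 3, 6, 13}
… ∩ ⟦which cracked⟧ = {1, 3, 6, 13} ∩ {2, 5, 6, 8, 10, 13, 14} = {6, 13}
⟦key near 2 which cracked⟧ = {6, 13}, so the cardinality is 2.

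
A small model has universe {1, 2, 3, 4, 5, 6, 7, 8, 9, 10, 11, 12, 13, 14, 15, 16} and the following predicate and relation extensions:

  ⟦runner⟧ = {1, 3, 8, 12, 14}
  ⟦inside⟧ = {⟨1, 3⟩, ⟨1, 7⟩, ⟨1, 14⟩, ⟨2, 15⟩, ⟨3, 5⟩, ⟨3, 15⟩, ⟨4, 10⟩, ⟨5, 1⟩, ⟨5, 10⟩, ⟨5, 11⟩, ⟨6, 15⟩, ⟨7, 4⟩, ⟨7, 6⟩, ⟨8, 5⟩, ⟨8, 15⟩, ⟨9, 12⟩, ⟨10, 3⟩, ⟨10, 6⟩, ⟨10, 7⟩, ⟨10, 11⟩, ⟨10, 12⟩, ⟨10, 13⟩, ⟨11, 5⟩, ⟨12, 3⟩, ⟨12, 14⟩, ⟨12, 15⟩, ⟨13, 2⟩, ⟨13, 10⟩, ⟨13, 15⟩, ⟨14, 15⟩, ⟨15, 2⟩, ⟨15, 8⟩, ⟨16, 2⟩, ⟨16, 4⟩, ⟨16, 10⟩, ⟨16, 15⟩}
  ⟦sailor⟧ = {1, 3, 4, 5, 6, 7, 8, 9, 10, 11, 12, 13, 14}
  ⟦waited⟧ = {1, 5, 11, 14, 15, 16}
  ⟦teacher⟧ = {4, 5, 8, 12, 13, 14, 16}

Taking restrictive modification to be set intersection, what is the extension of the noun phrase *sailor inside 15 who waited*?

{14}

⟦inside 15⟧ = {x : ⟨x, 15⟩ ∈ ⟦inside⟧} = {2, 3, 6, 8, 12, 13, 14, 16}
⟦who waited⟧ = ⟦waited⟧ = {1, 5, 11, 14, 15, 16}
⟦sailor⟧ = {1, 3, 4, 5, 6, 7, 8, 9, 10, 11, 12, 13, 14}
… ∩ ⟦inside 15⟧ = {1, 3, 4, 5, 6, 7, 8, 9, 10, 11, 12, 13, 14} ∩ {2, 3, 6, 8, 12, 13, 14, 16} = {3, 6, 8, 12, 13, 14}
… ∩ ⟦who waited⟧ = {3, 6, 8, 12, 13, 14} ∩ {1, 5, 11, 14, 15, 16} = {14}
So ⟦sailor inside 15 who waited⟧ = {14}.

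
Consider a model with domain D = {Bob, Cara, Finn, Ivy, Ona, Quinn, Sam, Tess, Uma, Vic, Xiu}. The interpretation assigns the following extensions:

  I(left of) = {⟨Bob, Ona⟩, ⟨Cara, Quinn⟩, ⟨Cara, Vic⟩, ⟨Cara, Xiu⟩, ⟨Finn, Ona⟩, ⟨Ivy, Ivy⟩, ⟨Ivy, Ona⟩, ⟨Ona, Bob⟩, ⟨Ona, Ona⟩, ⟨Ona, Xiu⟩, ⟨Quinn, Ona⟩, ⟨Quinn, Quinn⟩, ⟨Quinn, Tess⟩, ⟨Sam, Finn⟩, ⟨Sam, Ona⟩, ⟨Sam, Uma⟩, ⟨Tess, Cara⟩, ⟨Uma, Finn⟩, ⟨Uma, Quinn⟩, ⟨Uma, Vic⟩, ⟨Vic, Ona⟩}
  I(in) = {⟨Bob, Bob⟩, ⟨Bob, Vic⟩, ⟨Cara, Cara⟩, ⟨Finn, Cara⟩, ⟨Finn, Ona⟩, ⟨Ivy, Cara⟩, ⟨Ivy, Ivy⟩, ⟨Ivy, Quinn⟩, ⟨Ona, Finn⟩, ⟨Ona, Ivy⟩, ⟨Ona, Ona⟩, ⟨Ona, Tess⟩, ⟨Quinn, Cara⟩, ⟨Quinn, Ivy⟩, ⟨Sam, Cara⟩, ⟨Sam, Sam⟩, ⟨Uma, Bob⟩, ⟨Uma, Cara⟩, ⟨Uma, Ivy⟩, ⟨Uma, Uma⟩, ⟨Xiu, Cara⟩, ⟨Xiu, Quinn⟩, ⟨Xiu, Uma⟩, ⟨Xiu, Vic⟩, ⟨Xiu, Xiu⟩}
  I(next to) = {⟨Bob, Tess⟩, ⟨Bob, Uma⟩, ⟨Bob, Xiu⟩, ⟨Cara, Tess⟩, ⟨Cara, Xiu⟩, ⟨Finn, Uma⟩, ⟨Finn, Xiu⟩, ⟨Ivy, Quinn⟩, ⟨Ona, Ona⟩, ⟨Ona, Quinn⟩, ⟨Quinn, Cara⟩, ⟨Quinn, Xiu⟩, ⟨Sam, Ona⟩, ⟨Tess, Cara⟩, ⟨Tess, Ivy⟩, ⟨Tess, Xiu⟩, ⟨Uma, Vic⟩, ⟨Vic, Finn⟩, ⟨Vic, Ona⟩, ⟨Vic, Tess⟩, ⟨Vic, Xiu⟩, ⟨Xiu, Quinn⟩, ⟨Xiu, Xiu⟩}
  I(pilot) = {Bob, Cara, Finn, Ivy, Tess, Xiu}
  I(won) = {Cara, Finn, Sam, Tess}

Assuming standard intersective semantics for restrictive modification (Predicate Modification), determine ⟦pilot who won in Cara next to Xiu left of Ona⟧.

{Finn}

⟦who won⟧ = ⟦won⟧ = {Cara, Finn, Sam, Tess}
⟦in Cara⟧ = {x : ⟨x, Cara⟩ ∈ ⟦in⟧} = {Cara, Finn, Ivy, Quinn, Sam, Uma, Xiu}
⟦next to Xiu⟧ = {x : ⟨x, Xiu⟩ ∈ ⟦next to⟧} = {Bob, Cara, Finn, Quinn, Tess, Vic, Xiu}
⟦left of Ona⟧ = {x : ⟨x, Ona⟩ ∈ ⟦left of⟧} = {Bob, Finn, Ivy, Ona, Quinn, Sam, Vic}
⟦pilot⟧ = {Bob, Cara, Finn, Ivy, Tess, Xiu}
… ∩ ⟦who won⟧ = {Bob, Cara, Finn, Ivy, Tess, Xiu} ∩ {Cara, Finn, Sam, Tess} = {Cara, Finn, Tess}
… ∩ ⟦in Cara⟧ = {Cara, Finn, Tess} ∩ {Cara, Finn, Ivy, Quinn, Sam, Uma, Xiu} = {Cara, Finn}
… ∩ ⟦next to Xiu⟧ = {Cara, Finn} ∩ {Bob, Cara, Finn, Quinn, Tess, Vic, Xiu} = {Cara, Finn}
… ∩ ⟦left of Ona⟧ = {Cara, Finn} ∩ {Bob, Finn, Ivy, Ona, Quinn, Sam, Vic} = {Finn}
So ⟦pilot who won in Cara next to Xiu left of Ona⟧ = {Finn}.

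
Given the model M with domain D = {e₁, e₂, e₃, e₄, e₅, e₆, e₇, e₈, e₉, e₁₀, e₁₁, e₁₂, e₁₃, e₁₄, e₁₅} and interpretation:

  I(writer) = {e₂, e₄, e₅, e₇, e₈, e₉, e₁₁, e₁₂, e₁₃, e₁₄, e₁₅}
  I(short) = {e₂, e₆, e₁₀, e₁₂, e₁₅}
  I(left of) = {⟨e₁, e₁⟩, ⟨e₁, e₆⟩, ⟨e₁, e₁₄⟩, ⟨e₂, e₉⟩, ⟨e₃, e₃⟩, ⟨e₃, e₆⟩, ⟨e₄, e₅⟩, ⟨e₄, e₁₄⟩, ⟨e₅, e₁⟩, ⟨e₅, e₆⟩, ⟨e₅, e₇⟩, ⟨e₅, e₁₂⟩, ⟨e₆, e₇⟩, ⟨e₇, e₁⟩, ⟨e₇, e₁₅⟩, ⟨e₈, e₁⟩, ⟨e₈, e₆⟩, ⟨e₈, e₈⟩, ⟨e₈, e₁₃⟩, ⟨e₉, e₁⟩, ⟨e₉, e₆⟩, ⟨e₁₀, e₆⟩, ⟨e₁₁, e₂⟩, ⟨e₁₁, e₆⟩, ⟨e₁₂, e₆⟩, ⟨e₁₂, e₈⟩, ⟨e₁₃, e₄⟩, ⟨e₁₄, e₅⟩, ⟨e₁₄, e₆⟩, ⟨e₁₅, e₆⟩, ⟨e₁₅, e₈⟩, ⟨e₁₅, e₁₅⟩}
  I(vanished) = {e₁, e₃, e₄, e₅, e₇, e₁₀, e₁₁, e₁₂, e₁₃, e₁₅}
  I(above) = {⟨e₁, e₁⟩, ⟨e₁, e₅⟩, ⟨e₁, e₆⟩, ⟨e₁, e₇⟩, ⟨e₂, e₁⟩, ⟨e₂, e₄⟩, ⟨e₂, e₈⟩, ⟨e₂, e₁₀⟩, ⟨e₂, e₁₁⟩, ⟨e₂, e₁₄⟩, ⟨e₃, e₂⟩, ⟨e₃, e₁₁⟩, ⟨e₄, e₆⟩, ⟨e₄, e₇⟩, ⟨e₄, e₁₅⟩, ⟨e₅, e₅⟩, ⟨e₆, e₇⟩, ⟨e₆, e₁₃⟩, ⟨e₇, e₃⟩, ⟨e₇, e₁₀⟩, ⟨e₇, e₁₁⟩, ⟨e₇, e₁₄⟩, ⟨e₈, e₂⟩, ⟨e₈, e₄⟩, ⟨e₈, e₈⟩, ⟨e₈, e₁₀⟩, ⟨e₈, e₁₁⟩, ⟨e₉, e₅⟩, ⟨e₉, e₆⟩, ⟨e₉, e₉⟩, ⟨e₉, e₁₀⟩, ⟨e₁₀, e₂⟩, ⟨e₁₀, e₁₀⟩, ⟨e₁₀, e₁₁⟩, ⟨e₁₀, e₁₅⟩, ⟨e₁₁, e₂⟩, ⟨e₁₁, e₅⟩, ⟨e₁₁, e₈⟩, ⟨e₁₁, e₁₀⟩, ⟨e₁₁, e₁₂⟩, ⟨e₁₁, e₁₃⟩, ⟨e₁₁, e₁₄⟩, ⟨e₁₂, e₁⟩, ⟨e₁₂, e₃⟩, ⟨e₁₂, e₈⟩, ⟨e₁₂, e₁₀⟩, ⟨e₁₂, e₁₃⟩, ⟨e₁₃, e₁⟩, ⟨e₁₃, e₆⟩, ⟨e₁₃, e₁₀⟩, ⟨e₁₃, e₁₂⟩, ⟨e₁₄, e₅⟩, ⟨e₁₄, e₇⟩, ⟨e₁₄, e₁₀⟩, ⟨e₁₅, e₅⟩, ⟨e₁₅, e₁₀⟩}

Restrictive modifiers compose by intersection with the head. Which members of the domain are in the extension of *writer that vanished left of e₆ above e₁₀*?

⟦that vanished⟧ = ⟦vanished⟧ = {e₁, e₃, e₄, e₅, e₇, e₁₀, e₁₁, e₁₂, e₁₃, e₁₅}
⟦left of e₆⟧ = {x : ⟨x, e₆⟩ ∈ ⟦left of⟧} = {e₁, e₃, e₅, e₈, e₉, e₁₀, e₁₁, e₁₂, e₁₄, e₁₅}
⟦above e₁₀⟧ = {x : ⟨x, e₁₀⟩ ∈ ⟦above⟧} = {e₂, e₇, e₈, e₉, e₁₀, e₁₁, e₁₂, e₁₃, e₁₄, e₁₅}
⟦writer⟧ = {e₂, e₄, e₅, e₇, e₈, e₉, e₁₁, e₁₂, e₁₃, e₁₄, e₁₅}
… ∩ ⟦that vanished⟧ = {e₂, e₄, e₅, e₇, e₈, e₉, e₁₁, e₁₂, e₁₃, e₁₄, e₁₅} ∩ {e₁, e₃, e₄, e₅, e₇, e₁₀, e₁₁, e₁₂, e₁₃, e₁₅} = {e₄, e₅, e₇, e₁₁, e₁₂, e₁₃, e₁₅}
… ∩ ⟦left of e₆⟧ = {e₄, e₅, e₇, e₁₁, e₁₂, e₁₃, e₁₅} ∩ {e₁, e₃, e₅, e₈, e₉, e₁₀, e₁₁, e₁₂, e₁₄, e₁₅} = {e₅, e₁₁, e₁₂, e₁₅}
… ∩ ⟦above e₁₀⟧ = {e₅, e₁₁, e₁₂, e₁₅} ∩ {e₂, e₇, e₈, e₉, e₁₀, e₁₁, e₁₂, e₁₃, e₁₄, e₁₅} = {e₁₁, e₁₂, e₁₅}
So ⟦writer that vanished left of e₆ above e₁₀⟧ = {e₁₁, e₁₂, e₁₅}.

{e₁₁, e₁₂, e₁₅}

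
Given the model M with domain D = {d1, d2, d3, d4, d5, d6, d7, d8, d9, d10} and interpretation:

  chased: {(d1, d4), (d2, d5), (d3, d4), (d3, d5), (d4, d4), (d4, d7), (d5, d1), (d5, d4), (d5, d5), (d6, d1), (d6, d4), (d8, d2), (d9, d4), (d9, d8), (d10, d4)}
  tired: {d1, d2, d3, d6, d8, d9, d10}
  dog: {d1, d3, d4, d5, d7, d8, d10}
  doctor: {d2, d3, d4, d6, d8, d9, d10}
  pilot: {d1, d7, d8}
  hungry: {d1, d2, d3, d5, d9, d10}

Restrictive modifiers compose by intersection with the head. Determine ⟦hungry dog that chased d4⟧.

{d1, d3, d5, d10}

⟦that chased d4⟧ = {x : ⟨x, d4⟩ ∈ ⟦chased⟧} = {d1, d3, d4, d5, d6, d9, d10}
⟦dog⟧ = {d1, d3, d4, d5, d7, d8, d10}
… ∩ ⟦that chased d4⟧ = {d1, d3, d4, d5, d7, d8, d10} ∩ {d1, d3, d4, d5, d6, d9, d10} = {d1, d3, d4, d5, d10}
… ∩ ⟦hungry⟧ = {d1, d3, d4, d5, d10} ∩ {d1, d2, d3, d5, d9, d10} = {d1, d3, d5, d10}
So ⟦hungry dog that chased d4⟧ = {d1, d3, d5, d10}.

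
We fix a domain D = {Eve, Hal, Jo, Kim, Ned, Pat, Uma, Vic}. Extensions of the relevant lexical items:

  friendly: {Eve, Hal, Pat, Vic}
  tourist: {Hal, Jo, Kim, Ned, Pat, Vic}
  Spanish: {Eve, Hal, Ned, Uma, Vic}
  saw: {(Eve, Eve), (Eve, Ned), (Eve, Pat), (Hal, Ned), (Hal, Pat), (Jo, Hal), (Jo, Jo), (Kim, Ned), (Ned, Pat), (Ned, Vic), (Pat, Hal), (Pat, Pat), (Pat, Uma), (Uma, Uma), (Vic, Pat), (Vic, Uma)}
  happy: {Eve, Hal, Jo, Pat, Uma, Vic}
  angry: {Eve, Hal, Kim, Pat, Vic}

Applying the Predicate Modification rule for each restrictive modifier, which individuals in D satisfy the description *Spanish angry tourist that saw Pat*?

{Hal, Vic}

⟦that saw Pat⟧ = {x : ⟨x, Pat⟩ ∈ ⟦saw⟧} = {Eve, Hal, Ned, Pat, Vic}
⟦tourist⟧ = {Hal, Jo, Kim, Ned, Pat, Vic}
… ∩ ⟦that saw Pat⟧ = {Hal, Jo, Kim, Ned, Pat, Vic} ∩ {Eve, Hal, Ned, Pat, Vic} = {Hal, Ned, Pat, Vic}
… ∩ ⟦Spanish⟧ = {Hal, Ned, Pat, Vic} ∩ {Eve, Hal, Ned, Uma, Vic} = {Hal, Ned, Vic}
… ∩ ⟦angry⟧ = {Hal, Ned, Vic} ∩ {Eve, Hal, Kim, Pat, Vic} = {Hal, Vic}
So ⟦Spanish angry tourist that saw Pat⟧ = {Hal, Vic}.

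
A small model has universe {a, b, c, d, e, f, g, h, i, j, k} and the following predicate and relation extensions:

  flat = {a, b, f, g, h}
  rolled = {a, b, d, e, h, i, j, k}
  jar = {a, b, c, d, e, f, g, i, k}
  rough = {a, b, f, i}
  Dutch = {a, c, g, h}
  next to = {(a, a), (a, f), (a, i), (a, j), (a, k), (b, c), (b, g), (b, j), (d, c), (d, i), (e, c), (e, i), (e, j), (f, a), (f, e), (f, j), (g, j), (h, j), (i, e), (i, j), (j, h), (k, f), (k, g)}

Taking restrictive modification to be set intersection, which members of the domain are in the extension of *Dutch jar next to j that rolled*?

{a}

⟦next to j⟧ = {x : ⟨x, j⟩ ∈ ⟦next to⟧} = {a, b, e, f, g, h, i}
⟦that rolled⟧ = ⟦rolled⟧ = {a, b, d, e, h, i, j, k}
⟦jar⟧ = {a, b, c, d, e, f, g, i, k}
… ∩ ⟦next to j⟧ = {a, b, c, d, e, f, g, i, k} ∩ {a, b, e, f, g, h, i} = {a, b, e, f, g, i}
… ∩ ⟦that rolled⟧ = {a, b, e, f, g, i} ∩ {a, b, d, e, h, i, j, k} = {a, b, e, i}
… ∩ ⟦Dutch⟧ = {a, b, e, i} ∩ {a, c, g, h} = {a}
So ⟦Dutch jar next to j that rolled⟧ = {a}.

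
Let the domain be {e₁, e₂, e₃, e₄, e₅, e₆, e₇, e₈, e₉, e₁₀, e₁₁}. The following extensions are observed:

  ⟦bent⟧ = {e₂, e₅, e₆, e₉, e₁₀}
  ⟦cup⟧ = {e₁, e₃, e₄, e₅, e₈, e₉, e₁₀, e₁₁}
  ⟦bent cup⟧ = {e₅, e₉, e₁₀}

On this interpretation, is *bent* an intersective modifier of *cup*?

yes

⟦bent⟧ ∩ ⟦cup⟧ = {e₂, e₅, e₆, e₉, e₁₀} ∩ {e₁, e₃, e₄, e₅, e₈, e₉, e₁₀, e₁₁} = {e₅, e₉, e₁₀}
Observed ⟦bent cup⟧ = {e₅, e₉, e₁₀}.
These coincide, so the modifier is intersective here.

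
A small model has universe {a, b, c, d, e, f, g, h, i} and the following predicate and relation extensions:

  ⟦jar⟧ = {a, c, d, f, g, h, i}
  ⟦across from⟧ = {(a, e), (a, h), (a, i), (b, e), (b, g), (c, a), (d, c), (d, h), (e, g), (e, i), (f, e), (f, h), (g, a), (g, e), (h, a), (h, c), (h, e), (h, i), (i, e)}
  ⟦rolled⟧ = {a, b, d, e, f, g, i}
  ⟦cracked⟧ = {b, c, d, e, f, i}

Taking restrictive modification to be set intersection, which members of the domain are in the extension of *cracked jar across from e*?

{f, i}

⟦across from e⟧ = {x : ⟨x, e⟩ ∈ ⟦across from⟧} = {a, b, f, g, h, i}
⟦jar⟧ = {a, c, d, f, g, h, i}
… ∩ ⟦across from e⟧ = {a, c, d, f, g, h, i} ∩ {a, b, f, g, h, i} = {a, f, g, h, i}
… ∩ ⟦cracked⟧ = {a, f, g, h, i} ∩ {b, c, d, e, f, i} = {f, i}
So ⟦cracked jar across from e⟧ = {f, i}.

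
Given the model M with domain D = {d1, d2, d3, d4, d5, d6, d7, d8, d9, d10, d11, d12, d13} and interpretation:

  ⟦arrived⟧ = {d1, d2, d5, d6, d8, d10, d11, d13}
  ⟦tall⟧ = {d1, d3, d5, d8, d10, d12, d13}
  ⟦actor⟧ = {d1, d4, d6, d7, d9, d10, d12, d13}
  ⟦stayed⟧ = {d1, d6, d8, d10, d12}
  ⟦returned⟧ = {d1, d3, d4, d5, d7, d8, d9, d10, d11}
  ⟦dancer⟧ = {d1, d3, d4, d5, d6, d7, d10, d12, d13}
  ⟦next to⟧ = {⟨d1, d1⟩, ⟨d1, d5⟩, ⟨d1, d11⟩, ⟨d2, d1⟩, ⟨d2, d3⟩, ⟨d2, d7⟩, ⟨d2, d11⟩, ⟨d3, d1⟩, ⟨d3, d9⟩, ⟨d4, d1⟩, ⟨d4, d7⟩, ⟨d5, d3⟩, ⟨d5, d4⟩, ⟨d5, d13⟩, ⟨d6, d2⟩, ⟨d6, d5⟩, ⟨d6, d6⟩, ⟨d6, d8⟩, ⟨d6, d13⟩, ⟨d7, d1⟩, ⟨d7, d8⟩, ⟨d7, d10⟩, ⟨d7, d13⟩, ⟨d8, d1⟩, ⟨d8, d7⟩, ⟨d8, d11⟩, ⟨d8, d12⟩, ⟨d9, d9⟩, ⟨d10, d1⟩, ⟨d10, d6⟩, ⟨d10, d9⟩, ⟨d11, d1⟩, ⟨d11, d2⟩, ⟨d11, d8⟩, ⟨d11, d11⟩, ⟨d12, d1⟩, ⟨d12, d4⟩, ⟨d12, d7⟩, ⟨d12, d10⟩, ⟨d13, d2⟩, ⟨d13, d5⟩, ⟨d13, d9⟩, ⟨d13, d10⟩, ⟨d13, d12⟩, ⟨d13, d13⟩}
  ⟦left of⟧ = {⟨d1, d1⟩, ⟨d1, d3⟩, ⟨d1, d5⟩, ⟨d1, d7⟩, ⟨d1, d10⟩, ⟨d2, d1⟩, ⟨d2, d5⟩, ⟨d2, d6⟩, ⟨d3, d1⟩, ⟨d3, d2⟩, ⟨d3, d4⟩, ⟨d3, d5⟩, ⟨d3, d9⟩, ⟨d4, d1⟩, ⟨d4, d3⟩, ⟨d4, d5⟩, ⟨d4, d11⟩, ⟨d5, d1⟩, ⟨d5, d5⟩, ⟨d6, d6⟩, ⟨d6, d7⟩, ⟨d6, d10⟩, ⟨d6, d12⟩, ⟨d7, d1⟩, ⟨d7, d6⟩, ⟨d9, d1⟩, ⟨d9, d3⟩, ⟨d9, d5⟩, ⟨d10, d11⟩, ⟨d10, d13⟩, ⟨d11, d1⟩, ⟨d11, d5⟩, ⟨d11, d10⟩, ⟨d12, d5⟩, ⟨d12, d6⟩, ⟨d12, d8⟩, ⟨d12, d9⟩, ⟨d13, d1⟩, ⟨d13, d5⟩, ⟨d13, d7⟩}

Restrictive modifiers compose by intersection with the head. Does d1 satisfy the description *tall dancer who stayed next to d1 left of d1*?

⟦who stayed⟧ = ⟦stayed⟧ = {d1, d6, d8, d10, d12}
⟦next to d1⟧ = {x : ⟨x, d1⟩ ∈ ⟦next to⟧} = {d1, d2, d3, d4, d7, d8, d10, d11, d12}
⟦left of d1⟧ = {x : ⟨x, d1⟩ ∈ ⟦left of⟧} = {d1, d2, d3, d4, d5, d7, d9, d11, d13}
⟦dancer⟧ = {d1, d3, d4, d5, d6, d7, d10, d12, d13}
… ∩ ⟦who stayed⟧ = {d1, d3, d4, d5, d6, d7, d10, d12, d13} ∩ {d1, d6, d8, d10, d12} = {d1, d6, d10, d12}
… ∩ ⟦next to d1⟧ = {d1, d6, d10, d12} ∩ {d1, d2, d3, d4, d7, d8, d10, d11, d12} = {d1, d10, d12}
… ∩ ⟦left of d1⟧ = {d1, d10, d12} ∩ {d1, d2, d3, d4, d5, d7, d9, d11, d13} = {d1}
… ∩ ⟦tall⟧ = {d1} ∩ {d1, d3, d5, d8, d10, d12, d13} = {d1}
⟦tall dancer who stayed next to d1 left of d1⟧ = {d1}; d1 ∈ this set.

yes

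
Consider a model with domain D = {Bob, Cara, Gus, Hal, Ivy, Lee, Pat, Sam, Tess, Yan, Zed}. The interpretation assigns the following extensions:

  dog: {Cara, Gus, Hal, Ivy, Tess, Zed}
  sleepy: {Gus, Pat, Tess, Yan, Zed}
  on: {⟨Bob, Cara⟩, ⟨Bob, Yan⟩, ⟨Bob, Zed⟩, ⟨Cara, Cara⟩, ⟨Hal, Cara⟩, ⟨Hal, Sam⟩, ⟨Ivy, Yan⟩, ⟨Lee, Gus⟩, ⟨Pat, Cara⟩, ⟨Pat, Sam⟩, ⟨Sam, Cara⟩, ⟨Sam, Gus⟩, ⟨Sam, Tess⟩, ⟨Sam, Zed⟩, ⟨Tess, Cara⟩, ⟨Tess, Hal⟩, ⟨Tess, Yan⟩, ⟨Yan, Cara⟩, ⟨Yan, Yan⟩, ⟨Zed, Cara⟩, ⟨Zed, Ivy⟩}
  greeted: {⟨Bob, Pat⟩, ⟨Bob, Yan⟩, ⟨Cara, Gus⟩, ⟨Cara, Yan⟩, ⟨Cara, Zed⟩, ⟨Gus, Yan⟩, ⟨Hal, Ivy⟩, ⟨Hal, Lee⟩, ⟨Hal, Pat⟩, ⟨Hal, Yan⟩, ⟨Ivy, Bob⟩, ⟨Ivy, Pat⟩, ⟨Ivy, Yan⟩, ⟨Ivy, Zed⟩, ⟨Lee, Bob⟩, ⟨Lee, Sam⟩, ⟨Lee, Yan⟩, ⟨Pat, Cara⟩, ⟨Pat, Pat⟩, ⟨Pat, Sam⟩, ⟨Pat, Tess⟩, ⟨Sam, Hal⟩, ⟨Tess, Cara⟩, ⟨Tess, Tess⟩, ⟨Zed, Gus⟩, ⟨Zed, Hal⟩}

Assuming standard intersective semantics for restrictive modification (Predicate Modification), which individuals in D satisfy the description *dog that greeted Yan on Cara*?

{Cara, Hal}

⟦that greeted Yan⟧ = {x : ⟨x, Yan⟩ ∈ ⟦greeted⟧} = {Bob, Cara, Gus, Hal, Ivy, Lee}
⟦on Cara⟧ = {x : ⟨x, Cara⟩ ∈ ⟦on⟧} = {Bob, Cara, Hal, Pat, Sam, Tess, Yan, Zed}
⟦dog⟧ = {Cara, Gus, Hal, Ivy, Tess, Zed}
… ∩ ⟦that greeted Yan⟧ = {Cara, Gus, Hal, Ivy, Tess, Zed} ∩ {Bob, Cara, Gus, Hal, Ivy, Lee} = {Cara, Gus, Hal, Ivy}
… ∩ ⟦on Cara⟧ = {Cara, Gus, Hal, Ivy} ∩ {Bob, Cara, Hal, Pat, Sam, Tess, Yan, Zed} = {Cara, Hal}
So ⟦dog that greeted Yan on Cara⟧ = {Cara, Hal}.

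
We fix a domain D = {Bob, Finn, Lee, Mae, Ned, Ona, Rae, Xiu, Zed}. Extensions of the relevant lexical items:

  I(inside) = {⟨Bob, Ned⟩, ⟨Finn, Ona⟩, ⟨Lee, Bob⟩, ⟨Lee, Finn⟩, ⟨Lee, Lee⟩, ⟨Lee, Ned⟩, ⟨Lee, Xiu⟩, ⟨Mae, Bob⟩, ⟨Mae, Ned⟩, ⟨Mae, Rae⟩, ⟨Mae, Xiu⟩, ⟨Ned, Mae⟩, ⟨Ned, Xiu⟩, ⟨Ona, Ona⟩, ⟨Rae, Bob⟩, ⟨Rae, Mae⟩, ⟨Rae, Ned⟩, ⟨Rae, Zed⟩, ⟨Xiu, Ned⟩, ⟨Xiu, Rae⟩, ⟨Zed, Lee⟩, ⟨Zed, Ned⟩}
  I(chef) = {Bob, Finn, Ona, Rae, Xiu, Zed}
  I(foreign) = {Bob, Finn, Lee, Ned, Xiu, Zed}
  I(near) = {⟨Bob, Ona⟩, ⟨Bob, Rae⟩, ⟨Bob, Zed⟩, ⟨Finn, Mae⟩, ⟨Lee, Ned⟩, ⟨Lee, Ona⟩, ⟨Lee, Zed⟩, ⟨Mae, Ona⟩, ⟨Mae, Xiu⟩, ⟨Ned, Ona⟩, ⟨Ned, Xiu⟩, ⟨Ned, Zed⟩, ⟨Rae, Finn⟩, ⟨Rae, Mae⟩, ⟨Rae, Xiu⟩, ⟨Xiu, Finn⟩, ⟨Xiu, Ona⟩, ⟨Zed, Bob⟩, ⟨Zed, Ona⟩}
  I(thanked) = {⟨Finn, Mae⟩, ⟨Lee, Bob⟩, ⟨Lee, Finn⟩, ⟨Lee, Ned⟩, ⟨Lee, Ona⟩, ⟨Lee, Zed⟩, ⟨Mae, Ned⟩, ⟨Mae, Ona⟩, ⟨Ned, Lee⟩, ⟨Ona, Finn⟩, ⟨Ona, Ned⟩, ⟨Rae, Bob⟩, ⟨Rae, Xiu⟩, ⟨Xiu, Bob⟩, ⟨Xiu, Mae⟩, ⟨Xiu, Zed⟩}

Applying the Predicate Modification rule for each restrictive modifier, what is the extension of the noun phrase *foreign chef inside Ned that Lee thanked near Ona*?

⟦inside Ned⟧ = {x : ⟨x, Ned⟩ ∈ ⟦inside⟧} = {Bob, Lee, Mae, Rae, Xiu, Zed}
⟦that Lee thanked⟧ = {x : ⟨Lee, x⟩ ∈ ⟦thanked⟧} = {Bob, Finn, Ned, Ona, Zed}
⟦near Ona⟧ = {x : ⟨x, Ona⟩ ∈ ⟦near⟧} = {Bob, Lee, Mae, Ned, Xiu, Zed}
⟦chef⟧ = {Bob, Finn, Ona, Rae, Xiu, Zed}
… ∩ ⟦inside Ned⟧ = {Bob, Finn, Ona, Rae, Xiu, Zed} ∩ {Bob, Lee, Mae, Rae, Xiu, Zed} = {Bob, Rae, Xiu, Zed}
… ∩ ⟦that Lee thanked⟧ = {Bob, Rae, Xiu, Zed} ∩ {Bob, Finn, Ned, Ona, Zed} = {Bob, Zed}
… ∩ ⟦near Ona⟧ = {Bob, Zed} ∩ {Bob, Lee, Mae, Ned, Xiu, Zed} = {Bob, Zed}
… ∩ ⟦foreign⟧ = {Bob, Zed} ∩ {Bob, Finn, Lee, Ned, Xiu, Zed} = {Bob, Zed}
So ⟦foreign chef inside Ned that Lee thanked near Ona⟧ = {Bob, Zed}.

{Bob, Zed}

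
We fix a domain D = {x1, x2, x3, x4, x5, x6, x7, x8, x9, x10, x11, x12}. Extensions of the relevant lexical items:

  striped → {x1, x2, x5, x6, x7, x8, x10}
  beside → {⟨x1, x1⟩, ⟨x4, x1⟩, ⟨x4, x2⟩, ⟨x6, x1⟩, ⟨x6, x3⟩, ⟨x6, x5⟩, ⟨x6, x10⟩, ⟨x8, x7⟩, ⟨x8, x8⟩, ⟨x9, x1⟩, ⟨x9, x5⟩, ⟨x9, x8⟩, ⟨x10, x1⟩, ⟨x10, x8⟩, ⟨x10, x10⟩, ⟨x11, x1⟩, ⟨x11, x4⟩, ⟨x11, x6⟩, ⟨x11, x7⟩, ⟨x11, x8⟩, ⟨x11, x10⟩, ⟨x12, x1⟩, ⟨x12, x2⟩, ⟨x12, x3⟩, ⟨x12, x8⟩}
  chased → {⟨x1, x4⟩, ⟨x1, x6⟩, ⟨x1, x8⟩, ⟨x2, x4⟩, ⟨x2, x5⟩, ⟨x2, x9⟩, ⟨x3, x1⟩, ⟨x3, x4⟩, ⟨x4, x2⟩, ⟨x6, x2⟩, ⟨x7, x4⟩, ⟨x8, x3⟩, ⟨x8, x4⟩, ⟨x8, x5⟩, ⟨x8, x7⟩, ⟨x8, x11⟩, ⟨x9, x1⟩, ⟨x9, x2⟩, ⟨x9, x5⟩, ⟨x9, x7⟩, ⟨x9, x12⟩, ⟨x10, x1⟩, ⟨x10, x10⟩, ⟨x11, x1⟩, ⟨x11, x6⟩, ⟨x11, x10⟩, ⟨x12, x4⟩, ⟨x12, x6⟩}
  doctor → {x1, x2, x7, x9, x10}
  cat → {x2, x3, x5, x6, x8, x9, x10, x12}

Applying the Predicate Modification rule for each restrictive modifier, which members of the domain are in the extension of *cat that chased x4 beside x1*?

{x12}

⟦that chased x4⟧ = {x : ⟨x, x4⟩ ∈ ⟦chased⟧} = {x1, x2, x3, x7, x8, x12}
⟦beside x1⟧ = {x : ⟨x, x1⟩ ∈ ⟦beside⟧} = {x1, x4, x6, x9, x10, x11, x12}
⟦cat⟧ = {x2, x3, x5, x6, x8, x9, x10, x12}
… ∩ ⟦that chased x4⟧ = {x2, x3, x5, x6, x8, x9, x10, x12} ∩ {x1, x2, x3, x7, x8, x12} = {x2, x3, x8, x12}
… ∩ ⟦beside x1⟧ = {x2, x3, x8, x12} ∩ {x1, x4, x6, x9, x10, x11, x12} = {x12}
So ⟦cat that chased x4 beside x1⟧ = {x12}.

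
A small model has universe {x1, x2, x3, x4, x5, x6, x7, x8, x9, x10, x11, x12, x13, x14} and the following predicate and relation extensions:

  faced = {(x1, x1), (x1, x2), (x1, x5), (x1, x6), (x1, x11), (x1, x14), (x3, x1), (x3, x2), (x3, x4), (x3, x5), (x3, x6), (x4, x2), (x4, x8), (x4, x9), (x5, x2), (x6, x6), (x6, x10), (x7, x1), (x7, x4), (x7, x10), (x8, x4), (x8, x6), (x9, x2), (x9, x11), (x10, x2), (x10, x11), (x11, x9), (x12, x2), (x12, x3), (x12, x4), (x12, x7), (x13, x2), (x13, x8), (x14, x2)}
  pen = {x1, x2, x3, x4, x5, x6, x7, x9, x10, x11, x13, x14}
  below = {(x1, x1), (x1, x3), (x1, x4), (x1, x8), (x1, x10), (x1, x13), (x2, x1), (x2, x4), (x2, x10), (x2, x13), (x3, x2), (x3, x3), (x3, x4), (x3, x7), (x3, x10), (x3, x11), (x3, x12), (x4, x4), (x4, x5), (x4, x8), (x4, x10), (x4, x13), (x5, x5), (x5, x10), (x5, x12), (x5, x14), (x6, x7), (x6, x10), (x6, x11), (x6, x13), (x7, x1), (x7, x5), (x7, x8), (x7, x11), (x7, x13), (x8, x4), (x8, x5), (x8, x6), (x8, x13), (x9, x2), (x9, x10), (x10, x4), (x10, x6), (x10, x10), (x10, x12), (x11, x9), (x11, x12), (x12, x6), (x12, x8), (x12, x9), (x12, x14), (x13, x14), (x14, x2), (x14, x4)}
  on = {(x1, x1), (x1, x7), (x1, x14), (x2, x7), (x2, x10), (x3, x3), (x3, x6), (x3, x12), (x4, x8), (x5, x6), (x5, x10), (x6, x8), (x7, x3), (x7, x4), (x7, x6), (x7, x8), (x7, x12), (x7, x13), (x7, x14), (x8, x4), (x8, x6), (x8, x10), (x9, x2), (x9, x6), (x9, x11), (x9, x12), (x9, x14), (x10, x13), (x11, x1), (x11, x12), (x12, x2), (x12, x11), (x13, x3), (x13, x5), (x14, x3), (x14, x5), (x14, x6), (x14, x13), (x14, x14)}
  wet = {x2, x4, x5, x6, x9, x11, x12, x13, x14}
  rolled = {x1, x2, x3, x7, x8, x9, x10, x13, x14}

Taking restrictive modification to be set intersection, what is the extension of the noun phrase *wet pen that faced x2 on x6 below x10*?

⟦that faced x2⟧ = {x : ⟨x, x2⟩ ∈ ⟦faced⟧} = {x1, x3, x4, x5, x9, x10, x12, x13, x14}
⟦on x6⟧ = {x : ⟨x, x6⟩ ∈ ⟦on⟧} = {x3, x5, x7, x8, x9, x14}
⟦below x10⟧ = {x : ⟨x, x10⟩ ∈ ⟦below⟧} = {x1, x2, x3, x4, x5, x6, x9, x10}
⟦pen⟧ = {x1, x2, x3, x4, x5, x6, x7, x9, x10, x11, x13, x14}
… ∩ ⟦that faced x2⟧ = {x1, x2, x3, x4, x5, x6, x7, x9, x10, x11, x13, x14} ∩ {x1, x3, x4, x5, x9, x10, x12, x13, x14} = {x1, x3, x4, x5, x9, x10, x13, x14}
… ∩ ⟦on x6⟧ = {x1, x3, x4, x5, x9, x10, x13, x14} ∩ {x3, x5, x7, x8, x9, x14} = {x3, x5, x9, x14}
… ∩ ⟦below x10⟧ = {x3, x5, x9, x14} ∩ {x1, x2, x3, x4, x5, x6, x9, x10} = {x3, x5, x9}
… ∩ ⟦wet⟧ = {x3, x5, x9} ∩ {x2, x4, x5, x6, x9, x11, x12, x13, x14} = {x5, x9}
So ⟦wet pen that faced x2 on x6 below x10⟧ = {x5, x9}.

{x5, x9}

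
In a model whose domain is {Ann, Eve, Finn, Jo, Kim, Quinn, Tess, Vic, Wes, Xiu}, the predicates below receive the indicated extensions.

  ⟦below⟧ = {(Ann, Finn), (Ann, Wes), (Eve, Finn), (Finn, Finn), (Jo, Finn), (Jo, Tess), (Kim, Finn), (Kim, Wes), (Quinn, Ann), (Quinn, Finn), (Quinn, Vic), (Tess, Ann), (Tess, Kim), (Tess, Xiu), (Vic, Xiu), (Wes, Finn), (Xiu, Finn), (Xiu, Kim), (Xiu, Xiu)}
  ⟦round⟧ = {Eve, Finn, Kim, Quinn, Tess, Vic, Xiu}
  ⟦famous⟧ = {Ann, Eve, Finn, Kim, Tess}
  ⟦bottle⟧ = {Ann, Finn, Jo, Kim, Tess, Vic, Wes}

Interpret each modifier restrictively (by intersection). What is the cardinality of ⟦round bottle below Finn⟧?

2

⟦below Finn⟧ = {x : ⟨x, Finn⟩ ∈ ⟦below⟧} = {Ann, Eve, Finn, Jo, Kim, Quinn, Wes, Xiu}
⟦bottle⟧ = {Ann, Finn, Jo, Kim, Tess, Vic, Wes}
… ∩ ⟦below Finn⟧ = {Ann, Finn, Jo, Kim, Tess, Vic, Wes} ∩ {Ann, Eve, Finn, Jo, Kim, Quinn, Wes, Xiu} = {Ann, Finn, Jo, Kim, Wes}
… ∩ ⟦round⟧ = {Ann, Finn, Jo, Kim, Wes} ∩ {Eve, Finn, Kim, Quinn, Tess, Vic, Xiu} = {Finn, Kim}
⟦round bottle below Finn⟧ = {Finn, Kim}, so the cardinality is 2.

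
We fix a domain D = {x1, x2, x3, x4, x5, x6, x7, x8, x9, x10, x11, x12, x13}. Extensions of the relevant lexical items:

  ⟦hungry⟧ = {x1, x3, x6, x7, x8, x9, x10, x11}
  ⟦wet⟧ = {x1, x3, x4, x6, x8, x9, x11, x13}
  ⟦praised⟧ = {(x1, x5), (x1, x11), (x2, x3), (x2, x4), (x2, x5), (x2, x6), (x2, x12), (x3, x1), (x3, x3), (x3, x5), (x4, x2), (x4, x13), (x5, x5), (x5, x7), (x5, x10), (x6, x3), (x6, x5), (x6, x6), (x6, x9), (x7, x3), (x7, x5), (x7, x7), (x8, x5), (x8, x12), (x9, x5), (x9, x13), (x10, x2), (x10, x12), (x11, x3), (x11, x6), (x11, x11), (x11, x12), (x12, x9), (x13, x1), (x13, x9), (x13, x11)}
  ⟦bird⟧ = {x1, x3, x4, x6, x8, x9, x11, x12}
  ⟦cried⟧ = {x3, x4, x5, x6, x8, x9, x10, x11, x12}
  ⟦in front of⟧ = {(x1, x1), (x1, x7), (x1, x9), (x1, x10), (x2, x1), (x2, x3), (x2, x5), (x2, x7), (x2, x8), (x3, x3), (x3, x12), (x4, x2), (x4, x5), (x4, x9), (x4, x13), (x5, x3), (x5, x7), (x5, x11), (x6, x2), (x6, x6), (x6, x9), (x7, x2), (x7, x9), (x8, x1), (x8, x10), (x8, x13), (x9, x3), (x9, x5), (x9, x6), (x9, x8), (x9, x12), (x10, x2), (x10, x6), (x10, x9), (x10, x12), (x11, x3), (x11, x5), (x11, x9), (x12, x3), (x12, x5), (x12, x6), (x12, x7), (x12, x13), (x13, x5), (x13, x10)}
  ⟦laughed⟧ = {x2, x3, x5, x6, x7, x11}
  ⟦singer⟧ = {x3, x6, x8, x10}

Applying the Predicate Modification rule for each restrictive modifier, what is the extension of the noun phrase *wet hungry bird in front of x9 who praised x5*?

⟦in front of x9⟧ = {x : ⟨x, x9⟩ ∈ ⟦in front of⟧} = {x1, x4, x6, x7, x10, x11}
⟦who praised x5⟧ = {x : ⟨x, x5⟩ ∈ ⟦praised⟧} = {x1, x2, x3, x5, x6, x7, x8, x9}
⟦bird⟧ = {x1, x3, x4, x6, x8, x9, x11, x12}
… ∩ ⟦in front of x9⟧ = {x1, x3, x4, x6, x8, x9, x11, x12} ∩ {x1, x4, x6, x7, x10, x11} = {x1, x4, x6, x11}
… ∩ ⟦who praised x5⟧ = {x1, x4, x6, x11} ∩ {x1, x2, x3, x5, x6, x7, x8, x9} = {x1, x6}
… ∩ ⟦wet⟧ = {x1, x6} ∩ {x1, x3, x4, x6, x8, x9, x11, x13} = {x1, x6}
… ∩ ⟦hungry⟧ = {x1, x6} ∩ {x1, x3, x6, x7, x8, x9, x10, x11} = {x1, x6}
So ⟦wet hungry bird in front of x9 who praised x5⟧ = {x1, x6}.

{x1, x6}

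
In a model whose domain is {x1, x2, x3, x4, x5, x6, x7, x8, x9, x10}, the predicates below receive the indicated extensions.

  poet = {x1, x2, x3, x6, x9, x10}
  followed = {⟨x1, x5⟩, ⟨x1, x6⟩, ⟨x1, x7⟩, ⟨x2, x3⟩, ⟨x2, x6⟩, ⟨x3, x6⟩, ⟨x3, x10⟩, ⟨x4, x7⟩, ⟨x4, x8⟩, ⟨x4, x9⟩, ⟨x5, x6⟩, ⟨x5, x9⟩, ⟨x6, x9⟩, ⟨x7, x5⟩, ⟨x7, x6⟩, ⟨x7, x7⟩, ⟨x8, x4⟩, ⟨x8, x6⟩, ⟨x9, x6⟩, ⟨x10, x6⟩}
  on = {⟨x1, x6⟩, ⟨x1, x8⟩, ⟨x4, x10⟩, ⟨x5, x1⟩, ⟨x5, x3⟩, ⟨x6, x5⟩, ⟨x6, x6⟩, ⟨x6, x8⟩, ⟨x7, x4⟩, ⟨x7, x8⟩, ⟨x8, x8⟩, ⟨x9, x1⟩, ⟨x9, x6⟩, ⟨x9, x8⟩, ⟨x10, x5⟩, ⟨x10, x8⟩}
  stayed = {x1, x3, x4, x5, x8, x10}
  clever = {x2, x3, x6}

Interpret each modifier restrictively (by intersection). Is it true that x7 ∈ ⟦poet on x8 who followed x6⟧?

no

⟦on x8⟧ = {x : ⟨x, x8⟩ ∈ ⟦on⟧} = {x1, x6, x7, x8, x9, x10}
⟦who followed x6⟧ = {x : ⟨x, x6⟩ ∈ ⟦followed⟧} = {x1, x2, x3, x5, x7, x8, x9, x10}
⟦poet⟧ = {x1, x2, x3, x6, x9, x10}
… ∩ ⟦on x8⟧ = {x1, x2, x3, x6, x9, x10} ∩ {x1, x6, x7, x8, x9, x10} = {x1, x6, x9, x10}
… ∩ ⟦who followed x6⟧ = {x1, x6, x9, x10} ∩ {x1, x2, x3, x5, x7, x8, x9, x10} = {x1, x9, x10}
⟦poet on x8 who followed x6⟧ = {x1, x9, x10}; x7 ∉ this set.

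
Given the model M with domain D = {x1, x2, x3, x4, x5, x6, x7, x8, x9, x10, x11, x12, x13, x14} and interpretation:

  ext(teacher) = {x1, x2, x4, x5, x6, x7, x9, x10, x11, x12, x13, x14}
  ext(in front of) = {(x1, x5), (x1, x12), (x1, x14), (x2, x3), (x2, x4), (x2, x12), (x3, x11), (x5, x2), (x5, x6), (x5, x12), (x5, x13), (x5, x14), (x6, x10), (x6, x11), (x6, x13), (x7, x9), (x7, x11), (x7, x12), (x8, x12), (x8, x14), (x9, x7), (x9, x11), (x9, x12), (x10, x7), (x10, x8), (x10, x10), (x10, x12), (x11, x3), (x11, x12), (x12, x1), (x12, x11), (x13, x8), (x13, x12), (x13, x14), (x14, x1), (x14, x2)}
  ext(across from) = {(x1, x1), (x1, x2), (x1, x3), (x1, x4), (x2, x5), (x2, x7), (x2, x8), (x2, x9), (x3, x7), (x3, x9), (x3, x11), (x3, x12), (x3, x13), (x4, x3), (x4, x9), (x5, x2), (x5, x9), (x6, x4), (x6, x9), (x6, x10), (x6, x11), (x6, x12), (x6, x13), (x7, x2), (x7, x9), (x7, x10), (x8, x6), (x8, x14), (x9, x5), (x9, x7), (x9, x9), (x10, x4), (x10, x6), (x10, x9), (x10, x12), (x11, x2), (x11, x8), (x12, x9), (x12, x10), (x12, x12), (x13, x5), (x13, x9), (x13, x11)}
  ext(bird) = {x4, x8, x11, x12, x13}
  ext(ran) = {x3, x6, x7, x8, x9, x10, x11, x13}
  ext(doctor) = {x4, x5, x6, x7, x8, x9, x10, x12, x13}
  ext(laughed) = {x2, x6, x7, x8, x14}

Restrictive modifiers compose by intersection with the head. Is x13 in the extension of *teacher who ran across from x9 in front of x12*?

yes

⟦who ran⟧ = ⟦ran⟧ = {x3, x6, x7, x8, x9, x10, x11, x13}
⟦across from x9⟧ = {x : ⟨x, x9⟩ ∈ ⟦across from⟧} = {x2, x3, x4, x5, x6, x7, x9, x10, x12, x13}
⟦in front of x12⟧ = {x : ⟨x, x12⟩ ∈ ⟦in front of⟧} = {x1, x2, x5, x7, x8, x9, x10, x11, x13}
⟦teacher⟧ = {x1, x2, x4, x5, x6, x7, x9, x10, x11, x12, x13, x14}
… ∩ ⟦who ran⟧ = {x1, x2, x4, x5, x6, x7, x9, x10, x11, x12, x13, x14} ∩ {x3, x6, x7, x8, x9, x10, x11, x13} = {x6, x7, x9, x10, x11, x13}
… ∩ ⟦across from x9⟧ = {x6, x7, x9, x10, x11, x13} ∩ {x2, x3, x4, x5, x6, x7, x9, x10, x12, x13} = {x6, x7, x9, x10, x13}
… ∩ ⟦in front of x12⟧ = {x6, x7, x9, x10, x13} ∩ {x1, x2, x5, x7, x8, x9, x10, x11, x13} = {x7, x9, x10, x13}
⟦teacher who ran across from x9 in front of x12⟧ = {x7, x9, x10, x13}; x13 ∈ this set.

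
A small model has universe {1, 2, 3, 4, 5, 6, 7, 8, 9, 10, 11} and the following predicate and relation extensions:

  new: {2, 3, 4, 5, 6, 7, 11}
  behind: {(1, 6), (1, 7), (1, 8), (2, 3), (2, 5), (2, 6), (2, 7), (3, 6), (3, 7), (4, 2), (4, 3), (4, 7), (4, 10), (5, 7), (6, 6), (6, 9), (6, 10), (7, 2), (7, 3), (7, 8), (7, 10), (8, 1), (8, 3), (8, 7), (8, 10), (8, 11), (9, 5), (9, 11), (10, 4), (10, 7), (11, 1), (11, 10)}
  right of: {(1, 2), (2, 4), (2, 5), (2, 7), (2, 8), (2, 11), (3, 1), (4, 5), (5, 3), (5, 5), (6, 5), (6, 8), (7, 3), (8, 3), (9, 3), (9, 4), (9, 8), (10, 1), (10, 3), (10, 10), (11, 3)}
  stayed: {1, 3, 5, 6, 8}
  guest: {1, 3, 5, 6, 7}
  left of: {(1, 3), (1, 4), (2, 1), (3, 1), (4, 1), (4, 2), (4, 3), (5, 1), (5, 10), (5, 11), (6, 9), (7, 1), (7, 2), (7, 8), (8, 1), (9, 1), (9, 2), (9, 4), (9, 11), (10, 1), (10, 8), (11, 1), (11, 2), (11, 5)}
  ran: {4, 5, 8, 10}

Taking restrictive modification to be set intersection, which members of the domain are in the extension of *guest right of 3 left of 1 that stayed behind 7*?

⟦right of 3⟧ = {x : ⟨x, 3⟩ ∈ ⟦right of⟧} = {5, 7, 8, 9, 10, 11}
⟦left of 1⟧ = {x : ⟨x, 1⟩ ∈ ⟦left of⟧} = {2, 3, 4, 5, 7, 8, 9, 10, 11}
⟦that stayed⟧ = ⟦stayed⟧ = {1, 3, 5, 6, 8}
⟦behind 7⟧ = {x : ⟨x, 7⟩ ∈ ⟦behind⟧} = {1, 2, 3, 4, 5, 8, 10}
⟦guest⟧ = {1, 3, 5, 6, 7}
… ∩ ⟦right of 3⟧ = {1, 3, 5, 6, 7} ∩ {5, 7, 8, 9, 10, 11} = {5, 7}
… ∩ ⟦left of 1⟧ = {5, 7} ∩ {2, 3, 4, 5, 7, 8, 9, 10, 11} = {5, 7}
… ∩ ⟦that stayed⟧ = {5, 7} ∩ {1, 3, 5, 6, 8} = {5}
… ∩ ⟦behind 7⟧ = {5} ∩ {1, 2, 3, 4, 5, 8, 10} = {5}
So ⟦guest right of 3 left of 1 that stayed behind 7⟧ = {5}.

{5}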